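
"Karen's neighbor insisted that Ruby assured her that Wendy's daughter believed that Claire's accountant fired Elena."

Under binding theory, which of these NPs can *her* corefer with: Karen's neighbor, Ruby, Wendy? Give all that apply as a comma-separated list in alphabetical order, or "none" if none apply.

*her* is a pronoun; Principle B requires it to be free in its binding domain — the clause headed by 'assured'.
— Karen's neighbor: subject of the matrix clause; c-commands the pronoun but lies outside its binding domain — allowed.
— Ruby: subject of the clause headed by 'assured'; c-commands the pronoun within its binding domain — blocked (Principle B).
— Wendy: possessor inside the subject DP of the clause headed by 'believed'; is c-commanded by the pronoun; coreference would bind this R-expression — blocked (Principle C).

Karen's neighbor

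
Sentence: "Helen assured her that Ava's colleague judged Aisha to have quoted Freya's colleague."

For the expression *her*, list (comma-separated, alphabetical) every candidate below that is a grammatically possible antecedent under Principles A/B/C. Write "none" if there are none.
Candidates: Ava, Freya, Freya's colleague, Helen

none

*her* is a pronoun; Principle B requires it to be free in its binding domain — the matrix clause.
— Ava: possessor inside the subject DP of the clause headed by 'judged'; is c-commanded by the pronoun; coreference would bind this R-expression — blocked (Principle C).
— Freya: possessor inside the object DP of the clause headed by 'quoted'; is c-commanded by the pronoun; coreference would bind this R-expression — blocked (Principle C).
— Freya's colleague: object of the clause headed by 'quoted'; is c-commanded by the pronoun; coreference would bind this R-expression — blocked (Principle C).
— Helen: subject of the matrix clause; c-commands the pronoun within its binding domain — blocked (Principle B).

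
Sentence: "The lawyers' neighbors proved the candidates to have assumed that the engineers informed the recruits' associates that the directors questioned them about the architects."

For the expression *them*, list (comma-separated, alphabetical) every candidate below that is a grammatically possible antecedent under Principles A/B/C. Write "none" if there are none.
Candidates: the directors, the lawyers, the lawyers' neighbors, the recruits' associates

the lawyers, the lawyers' neighbors, the recruits' associates

*them* is a pronoun; Principle B requires it to be free in its binding domain — the clause headed by 'questioned'.
— the directors: subject of the clause headed by 'questioned'; c-commands the pronoun within its binding domain — blocked (Principle B).
— the lawyers: possessor inside the subject DP of the matrix clause; does not c-command the pronoun — Principle B does not apply; allowed.
— the lawyers' neighbors: subject of the matrix clause; c-commands the pronoun but lies outside its binding domain — allowed.
— the recruits' associates: object of the clause headed by 'informed'; c-commands the pronoun but lies outside its binding domain — allowed.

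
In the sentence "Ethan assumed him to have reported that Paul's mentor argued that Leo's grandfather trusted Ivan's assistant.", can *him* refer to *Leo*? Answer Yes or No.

No

*him* is a pronoun; Principle B requires it to be free in its binding domain — the matrix clause.
— Leo: possessor inside the subject DP of the clause headed by 'trusted'; is c-commanded by the pronoun; coreference would bind this R-expression — blocked (Principle C).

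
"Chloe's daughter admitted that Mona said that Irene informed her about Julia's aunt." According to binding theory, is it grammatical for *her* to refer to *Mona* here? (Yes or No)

Yes

*Mona* is an R-expression; Principle C requires it to be free (not bound by any c-commanding expression).
— her: object of the clause headed by 'informed'; the pronoun does not c-command the R-expression — coreference allowed.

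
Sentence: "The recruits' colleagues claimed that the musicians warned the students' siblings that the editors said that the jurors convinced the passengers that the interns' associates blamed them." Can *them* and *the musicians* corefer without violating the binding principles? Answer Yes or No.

*the musicians* is an R-expression; Principle C requires it to be free (not bound by any c-commanding expression).
— them: object of the clause headed by 'blamed'; the pronoun does not c-command the R-expression — coreference allowed.

Yes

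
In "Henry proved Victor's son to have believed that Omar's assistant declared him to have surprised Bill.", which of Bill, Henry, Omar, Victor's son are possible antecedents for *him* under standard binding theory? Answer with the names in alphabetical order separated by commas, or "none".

Henry, Omar, Victor's son

*him* is a pronoun; Principle B requires it to be free in its binding domain — the clause headed by 'declared'.
— Bill: object of the clause headed by 'surprised'; is c-commanded by the pronoun; coreference would bind this R-expression — blocked (Principle C).
— Henry: subject of the matrix clause; c-commands the pronoun but lies outside its binding domain — allowed.
— Omar: possessor inside the subject DP of the clause headed by 'declared'; does not c-command the pronoun — Principle B does not apply; allowed.
— Victor's son: subject of the clause headed by 'believed'; c-commands the pronoun but lies outside its binding domain — allowed.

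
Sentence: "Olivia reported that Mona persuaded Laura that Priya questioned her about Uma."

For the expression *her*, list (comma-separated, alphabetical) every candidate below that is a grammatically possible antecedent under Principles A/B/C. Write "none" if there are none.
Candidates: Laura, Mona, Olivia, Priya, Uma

Laura, Mona, Olivia

*her* is a pronoun; Principle B requires it to be free in its binding domain — the clause headed by 'questioned'.
— Laura: object of the clause headed by 'persuaded'; c-commands the pronoun but lies outside its binding domain — allowed.
— Mona: subject of the clause headed by 'persuaded'; c-commands the pronoun but lies outside its binding domain — allowed.
— Olivia: subject of the matrix clause; c-commands the pronoun but lies outside its binding domain — allowed.
— Priya: subject of the clause headed by 'questioned'; c-commands the pronoun within its binding domain — blocked (Principle B).
— Uma: second object of the clause headed by 'questioned'; is c-commanded by the pronoun; coreference would bind this R-expression — blocked (Principle C).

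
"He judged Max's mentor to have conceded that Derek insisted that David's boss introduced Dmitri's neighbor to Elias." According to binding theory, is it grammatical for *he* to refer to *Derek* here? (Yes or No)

*Derek* is an R-expression; Principle C requires it to be free (not bound by any c-commanding expression).
— he: subject of the matrix clause; the pronoun c-commands the R-expression — coreference blocked (Principle C).

No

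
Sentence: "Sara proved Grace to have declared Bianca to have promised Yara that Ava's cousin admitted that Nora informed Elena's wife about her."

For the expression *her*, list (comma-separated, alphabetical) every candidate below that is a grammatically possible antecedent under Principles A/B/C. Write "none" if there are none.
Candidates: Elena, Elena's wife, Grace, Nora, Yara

Elena, Grace, Yara

*her* is a pronoun; Principle B requires it to be free in its binding domain — the clause headed by 'informed'.
— Elena: possessor inside the object DP of the clause headed by 'informed'; does not c-command the pronoun — Principle B does not apply; allowed.
— Elena's wife: object of the clause headed by 'informed'; c-commands the pronoun within its binding domain — blocked (Principle B).
— Grace: subject of the clause headed by 'declared'; c-commands the pronoun but lies outside its binding domain — allowed.
— Nora: subject of the clause headed by 'informed'; c-commands the pronoun within its binding domain — blocked (Principle B).
— Yara: object of the clause headed by 'promised'; c-commands the pronoun but lies outside its binding domain — allowed.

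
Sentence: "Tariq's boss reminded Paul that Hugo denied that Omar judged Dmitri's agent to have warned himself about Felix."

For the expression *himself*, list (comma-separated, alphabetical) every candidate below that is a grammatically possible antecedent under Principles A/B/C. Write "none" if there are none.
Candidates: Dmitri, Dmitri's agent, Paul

Dmitri's agent

*himself* is a reflexive; Principle A requires it to be bound within its binding domain — the clause headed by 'warned'.
— Dmitri: possessor inside the subject DP of the clause headed by 'warned'; does not c-command the reflexive — cannot bind it (Principle A).
— Dmitri's agent: subject of the clause headed by 'warned'; c-commands the reflexive within its binding domain — allowed (Principle A).
— Paul: object of the matrix clause; c-commands the reflexive but lies outside its binding domain — cannot bind it (Principle A).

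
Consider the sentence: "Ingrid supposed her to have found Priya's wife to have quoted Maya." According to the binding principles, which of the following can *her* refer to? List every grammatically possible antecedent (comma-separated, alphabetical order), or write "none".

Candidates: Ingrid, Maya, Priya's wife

*her* is a pronoun; Principle B requires it to be free in its binding domain — the matrix clause.
— Ingrid: subject of the matrix clause; c-commands the pronoun within its binding domain — blocked (Principle B).
— Maya: object of the clause headed by 'quoted'; is c-commanded by the pronoun; coreference would bind this R-expression — blocked (Principle C).
— Priya's wife: subject of the clause headed by 'quoted'; is c-commanded by the pronoun; coreference would bind this R-expression — blocked (Principle C).

none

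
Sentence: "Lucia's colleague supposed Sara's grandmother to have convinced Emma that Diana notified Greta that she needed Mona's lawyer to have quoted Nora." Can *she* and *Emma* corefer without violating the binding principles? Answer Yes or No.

*Emma* is an R-expression; Principle C requires it to be free (not bound by any c-commanding expression).
— she: subject of the clause headed by 'needed'; the pronoun does not c-command the R-expression — coreference allowed.

Yes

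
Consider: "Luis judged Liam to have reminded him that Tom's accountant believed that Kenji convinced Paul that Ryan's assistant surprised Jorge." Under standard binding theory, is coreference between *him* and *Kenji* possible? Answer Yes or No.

*Kenji* is an R-expression; Principle C requires it to be free (not bound by any c-commanding expression).
— him: object of the clause headed by 'reminded'; the pronoun c-commands the R-expression — coreference blocked (Principle C).

No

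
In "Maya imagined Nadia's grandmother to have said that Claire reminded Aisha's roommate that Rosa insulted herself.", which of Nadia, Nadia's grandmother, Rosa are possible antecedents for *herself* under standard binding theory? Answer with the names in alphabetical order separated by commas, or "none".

Rosa

*herself* is a reflexive; Principle A requires it to be bound within its binding domain — the clause headed by 'insulted'.
— Nadia: possessor inside the subject DP of the clause headed by 'said'; does not c-command the reflexive — cannot bind it (Principle A).
— Nadia's grandmother: subject of the clause headed by 'said'; c-commands the reflexive but lies outside its binding domain — cannot bind it (Principle A).
— Rosa: subject of the clause headed by 'insulted'; c-commands the reflexive within its binding domain — allowed (Principle A).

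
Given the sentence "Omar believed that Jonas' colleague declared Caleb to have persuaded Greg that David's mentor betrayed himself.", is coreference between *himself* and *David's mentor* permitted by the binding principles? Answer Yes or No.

*himself* is a reflexive; Principle A requires it to be bound within its binding domain — the clause headed by 'betrayed'.
— David's mentor: subject of the clause headed by 'betrayed'; c-commands the reflexive within its binding domain — allowed (Principle A).

Yes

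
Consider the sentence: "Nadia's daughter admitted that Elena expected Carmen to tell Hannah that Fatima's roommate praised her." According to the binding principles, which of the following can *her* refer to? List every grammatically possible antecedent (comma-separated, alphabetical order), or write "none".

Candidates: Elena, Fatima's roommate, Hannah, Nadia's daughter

Elena, Hannah, Nadia's daughter

*her* is a pronoun; Principle B requires it to be free in its binding domain — the clause headed by 'praised'.
— Elena: subject of the clause headed by 'expected'; c-commands the pronoun but lies outside its binding domain — allowed.
— Fatima's roommate: subject of the clause headed by 'praised'; c-commands the pronoun within its binding domain — blocked (Principle B).
— Hannah: object of the clause headed by 'tell'; c-commands the pronoun but lies outside its binding domain — allowed.
— Nadia's daughter: subject of the matrix clause; c-commands the pronoun but lies outside its binding domain — allowed.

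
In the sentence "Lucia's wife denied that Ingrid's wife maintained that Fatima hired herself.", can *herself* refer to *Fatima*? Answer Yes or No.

*herself* is a reflexive; Principle A requires it to be bound within its binding domain — the clause headed by 'hired'.
— Fatima: subject of the clause headed by 'hired'; c-commands the reflexive within its binding domain — allowed (Principle A).

Yes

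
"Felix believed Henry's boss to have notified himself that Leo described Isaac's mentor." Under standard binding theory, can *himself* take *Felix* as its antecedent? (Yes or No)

No

*himself* is a reflexive; Principle A requires it to be bound within its binding domain — the clause headed by 'notified'.
— Felix: subject of the matrix clause; c-commands the reflexive but lies outside its binding domain — cannot bind it (Principle A).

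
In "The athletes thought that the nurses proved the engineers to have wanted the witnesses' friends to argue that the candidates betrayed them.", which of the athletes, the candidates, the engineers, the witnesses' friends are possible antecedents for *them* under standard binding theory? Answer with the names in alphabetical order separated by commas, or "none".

the athletes, the engineers, the witnesses' friends

*them* is a pronoun; Principle B requires it to be free in its binding domain — the clause headed by 'betrayed'.
— the athletes: subject of the matrix clause; c-commands the pronoun but lies outside its binding domain — allowed.
— the candidates: subject of the clause headed by 'betrayed'; c-commands the pronoun within its binding domain — blocked (Principle B).
— the engineers: subject of the clause headed by 'wanted'; c-commands the pronoun but lies outside its binding domain — allowed.
— the witnesses' friends: subject of the clause headed by 'argue'; c-commands the pronoun but lies outside its binding domain — allowed.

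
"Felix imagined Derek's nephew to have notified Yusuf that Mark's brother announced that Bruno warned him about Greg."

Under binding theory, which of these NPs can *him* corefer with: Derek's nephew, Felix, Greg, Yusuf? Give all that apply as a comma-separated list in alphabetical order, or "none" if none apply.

Derek's nephew, Felix, Yusuf

*him* is a pronoun; Principle B requires it to be free in its binding domain — the clause headed by 'warned'.
— Derek's nephew: subject of the clause headed by 'notified'; c-commands the pronoun but lies outside its binding domain — allowed.
— Felix: subject of the matrix clause; c-commands the pronoun but lies outside its binding domain — allowed.
— Greg: second object of the clause headed by 'warned'; is c-commanded by the pronoun; coreference would bind this R-expression — blocked (Principle C).
— Yusuf: object of the clause headed by 'notified'; c-commands the pronoun but lies outside its binding domain — allowed.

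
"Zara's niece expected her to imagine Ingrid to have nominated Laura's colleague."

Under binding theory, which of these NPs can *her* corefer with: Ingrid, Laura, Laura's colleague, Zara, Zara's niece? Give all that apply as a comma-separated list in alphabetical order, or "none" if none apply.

Zara

*her* is a pronoun; Principle B requires it to be free in its binding domain — the matrix clause.
— Ingrid: subject of the clause headed by 'nominated'; is c-commanded by the pronoun; coreference would bind this R-expression — blocked (Principle C).
— Laura: possessor inside the object DP of the clause headed by 'nominated'; is c-commanded by the pronoun; coreference would bind this R-expression — blocked (Principle C).
— Laura's colleague: object of the clause headed by 'nominated'; is c-commanded by the pronoun; coreference would bind this R-expression — blocked (Principle C).
— Zara: possessor inside the subject DP of the matrix clause; does not c-command the pronoun — Principle B does not apply; allowed.
— Zara's niece: subject of the matrix clause; c-commands the pronoun within its binding domain — blocked (Principle B).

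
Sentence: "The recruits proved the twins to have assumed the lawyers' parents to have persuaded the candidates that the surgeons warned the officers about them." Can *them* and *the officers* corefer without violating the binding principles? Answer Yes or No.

*the officers* is an R-expression; Principle C requires it to be free (not bound by any c-commanding expression).
— them: second object of the clause headed by 'warned'; the R-expression locally c-commands the pronoun — coreference blocked (Principle B on the pronoun).

No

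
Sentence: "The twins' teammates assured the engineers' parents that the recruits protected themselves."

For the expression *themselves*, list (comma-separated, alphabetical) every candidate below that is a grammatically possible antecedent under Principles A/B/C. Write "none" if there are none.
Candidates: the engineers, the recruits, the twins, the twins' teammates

*themselves* is a reflexive; Principle A requires it to be bound within its binding domain — the clause headed by 'protected'.
— the engineers: possessor inside the object DP of the matrix clause; does not c-command the reflexive — cannot bind it (Principle A).
— the recruits: subject of the clause headed by 'protected'; c-commands the reflexive within its binding domain — allowed (Principle A).
— the twins: possessor inside the subject DP of the matrix clause; does not c-command the reflexive — cannot bind it (Principle A).
— the twins' teammates: subject of the matrix clause; c-commands the reflexive but lies outside its binding domain — cannot bind it (Principle A).

the recruits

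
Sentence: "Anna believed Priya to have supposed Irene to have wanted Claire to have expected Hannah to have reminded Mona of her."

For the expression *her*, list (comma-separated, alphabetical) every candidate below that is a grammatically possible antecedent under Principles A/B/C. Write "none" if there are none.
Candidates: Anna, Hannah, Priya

*her* is a pronoun; Principle B requires it to be free in its binding domain — the clause headed by 'reminded'.
— Anna: subject of the matrix clause; c-commands the pronoun but lies outside its binding domain — allowed.
— Hannah: subject of the clause headed by 'reminded'; c-commands the pronoun within its binding domain — blocked (Principle B).
— Priya: subject of the clause headed by 'supposed'; c-commands the pronoun but lies outside its binding domain — allowed.

Anna, Priya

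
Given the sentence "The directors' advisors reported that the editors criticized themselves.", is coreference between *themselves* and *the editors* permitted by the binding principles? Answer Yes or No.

*themselves* is a reflexive; Principle A requires it to be bound within its binding domain — the clause headed by 'criticized'.
— the editors: subject of the clause headed by 'criticized'; c-commands the reflexive within its binding domain — allowed (Principle A).

Yes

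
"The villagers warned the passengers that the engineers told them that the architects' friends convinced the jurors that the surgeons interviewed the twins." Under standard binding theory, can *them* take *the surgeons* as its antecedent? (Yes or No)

No

*them* is a pronoun; Principle B requires it to be free in its binding domain — the clause headed by 'told'.
— the surgeons: subject of the clause headed by 'interviewed'; is c-commanded by the pronoun; coreference would bind this R-expression — blocked (Principle C).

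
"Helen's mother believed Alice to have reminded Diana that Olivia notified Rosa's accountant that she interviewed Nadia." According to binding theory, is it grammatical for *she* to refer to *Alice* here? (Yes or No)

*Alice* is an R-expression; Principle C requires it to be free (not bound by any c-commanding expression).
— she: subject of the clause headed by 'interviewed'; the pronoun does not c-command the R-expression — coreference allowed.

Yes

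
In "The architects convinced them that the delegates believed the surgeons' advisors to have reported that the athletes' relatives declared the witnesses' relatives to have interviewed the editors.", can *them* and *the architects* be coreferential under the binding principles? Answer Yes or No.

*the architects* is an R-expression; Principle C requires it to be free (not bound by any c-commanding expression).
— them: object of the matrix clause; the R-expression locally c-commands the pronoun — coreference blocked (Principle B on the pronoun).

No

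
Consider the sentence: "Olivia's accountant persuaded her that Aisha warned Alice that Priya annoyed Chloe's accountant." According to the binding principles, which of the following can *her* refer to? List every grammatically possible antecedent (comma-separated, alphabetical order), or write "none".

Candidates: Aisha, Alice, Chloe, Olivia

Olivia

*her* is a pronoun; Principle B requires it to be free in its binding domain — the matrix clause.
— Aisha: subject of the clause headed by 'warned'; is c-commanded by the pronoun; coreference would bind this R-expression — blocked (Principle C).
— Alice: object of the clause headed by 'warned'; is c-commanded by the pronoun; coreference would bind this R-expression — blocked (Principle C).
— Chloe: possessor inside the object DP of the clause headed by 'annoyed'; is c-commanded by the pronoun; coreference would bind this R-expression — blocked (Principle C).
— Olivia: possessor inside the subject DP of the matrix clause; does not c-command the pronoun — Principle B does not apply; allowed.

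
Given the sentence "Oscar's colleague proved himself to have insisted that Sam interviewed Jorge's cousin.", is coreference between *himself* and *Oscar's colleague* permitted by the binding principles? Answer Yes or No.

Yes

*himself* is a reflexive; Principle A requires it to be bound within its binding domain — the matrix clause.
— Oscar's colleague: subject of the matrix clause; c-commands the reflexive within its binding domain — allowed (Principle A).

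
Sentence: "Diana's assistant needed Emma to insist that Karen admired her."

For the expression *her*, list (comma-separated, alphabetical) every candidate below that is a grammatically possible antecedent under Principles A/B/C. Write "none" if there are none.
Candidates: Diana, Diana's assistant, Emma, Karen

*her* is a pronoun; Principle B requires it to be free in its binding domain — the clause headed by 'admired'.
— Diana: possessor inside the subject DP of the matrix clause; does not c-command the pronoun — Principle B does not apply; allowed.
— Diana's assistant: subject of the matrix clause; c-commands the pronoun but lies outside its binding domain — allowed.
— Emma: subject of the clause headed by 'insist'; c-commands the pronoun but lies outside its binding domain — allowed.
— Karen: subject of the clause headed by 'admired'; c-commands the pronoun within its binding domain — blocked (Principle B).

Diana, Diana's assistant, Emma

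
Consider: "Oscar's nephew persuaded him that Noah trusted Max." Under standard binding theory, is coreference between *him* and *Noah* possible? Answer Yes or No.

No

*Noah* is an R-expression; Principle C requires it to be free (not bound by any c-commanding expression).
— him: object of the matrix clause; the pronoun c-commands the R-expression — coreference blocked (Principle C).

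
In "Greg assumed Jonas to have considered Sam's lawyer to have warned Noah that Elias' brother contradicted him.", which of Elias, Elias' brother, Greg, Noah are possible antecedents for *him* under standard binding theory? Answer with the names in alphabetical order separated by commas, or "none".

Elias, Greg, Noah

*him* is a pronoun; Principle B requires it to be free in its binding domain — the clause headed by 'contradicted'.
— Elias: possessor inside the subject DP of the clause headed by 'contradicted'; does not c-command the pronoun — Principle B does not apply; allowed.
— Elias' brother: subject of the clause headed by 'contradicted'; c-commands the pronoun within its binding domain — blocked (Principle B).
— Greg: subject of the matrix clause; c-commands the pronoun but lies outside its binding domain — allowed.
— Noah: object of the clause headed by 'warned'; c-commands the pronoun but lies outside its binding domain — allowed.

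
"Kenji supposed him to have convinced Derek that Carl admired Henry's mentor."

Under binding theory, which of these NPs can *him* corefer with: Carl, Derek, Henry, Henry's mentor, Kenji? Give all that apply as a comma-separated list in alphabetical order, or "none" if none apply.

*him* is a pronoun; Principle B requires it to be free in its binding domain — the matrix clause.
— Carl: subject of the clause headed by 'admired'; is c-commanded by the pronoun; coreference would bind this R-expression — blocked (Principle C).
— Derek: object of the clause headed by 'convinced'; is c-commanded by the pronoun; coreference would bind this R-expression — blocked (Principle C).
— Henry: possessor inside the object DP of the clause headed by 'admired'; is c-commanded by the pronoun; coreference would bind this R-expression — blocked (Principle C).
— Henry's mentor: object of the clause headed by 'admired'; is c-commanded by the pronoun; coreference would bind this R-expression — blocked (Principle C).
— Kenji: subject of the matrix clause; c-commands the pronoun within its binding domain — blocked (Principle B).

none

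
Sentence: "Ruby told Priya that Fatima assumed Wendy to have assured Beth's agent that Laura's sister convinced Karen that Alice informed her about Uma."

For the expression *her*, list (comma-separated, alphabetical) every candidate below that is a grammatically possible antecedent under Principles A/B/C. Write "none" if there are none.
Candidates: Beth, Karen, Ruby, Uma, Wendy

*her* is a pronoun; Principle B requires it to be free in its binding domain — the clause headed by 'informed'.
— Beth: possessor inside the object DP of the clause headed by 'assured'; does not c-command the pronoun — Principle B does not apply; allowed.
— Karen: object of the clause headed by 'convinced'; c-commands the pronoun but lies outside its binding domain — allowed.
— Ruby: subject of the matrix clause; c-commands the pronoun but lies outside its binding domain — allowed.
— Uma: second object of the clause headed by 'informed'; is c-commanded by the pronoun; coreference would bind this R-expression — blocked (Principle C).
— Wendy: subject of the clause headed by 'assured'; c-commands the pronoun but lies outside its binding domain — allowed.

Beth, Karen, Ruby, Wendy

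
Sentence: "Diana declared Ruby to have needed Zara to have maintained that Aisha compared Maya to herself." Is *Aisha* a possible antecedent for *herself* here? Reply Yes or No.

Yes

*herself* is a reflexive; Principle A requires it to be bound within its binding domain — the clause headed by 'compared'.
— Aisha: subject of the clause headed by 'compared'; c-commands the reflexive within its binding domain — allowed (Principle A).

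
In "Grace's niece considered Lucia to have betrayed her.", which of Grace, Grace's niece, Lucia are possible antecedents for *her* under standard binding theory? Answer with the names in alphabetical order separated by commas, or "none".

Grace, Grace's niece

*her* is a pronoun; Principle B requires it to be free in its binding domain — the clause headed by 'betrayed'.
— Grace: possessor inside the subject DP of the matrix clause; does not c-command the pronoun — Principle B does not apply; allowed.
— Grace's niece: subject of the matrix clause; c-commands the pronoun but lies outside its binding domain — allowed.
— Lucia: subject of the clause headed by 'betrayed'; c-commands the pronoun within its binding domain — blocked (Principle B).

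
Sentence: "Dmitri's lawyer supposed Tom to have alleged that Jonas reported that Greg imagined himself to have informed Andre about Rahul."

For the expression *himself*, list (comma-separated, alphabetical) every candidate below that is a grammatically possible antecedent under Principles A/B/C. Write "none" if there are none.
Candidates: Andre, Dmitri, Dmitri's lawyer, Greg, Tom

Greg

*himself* is a reflexive; Principle A requires it to be bound within its binding domain — the clause headed by 'imagined'.
— Andre: object of the clause headed by 'informed'; does not c-command the reflexive — cannot bind it (Principle A).
— Dmitri: possessor inside the subject DP of the matrix clause; does not c-command the reflexive — cannot bind it (Principle A).
— Dmitri's lawyer: subject of the matrix clause; c-commands the reflexive but lies outside its binding domain — cannot bind it (Principle A).
— Greg: subject of the clause headed by 'imagined'; c-commands the reflexive within its binding domain — allowed (Principle A).
— Tom: subject of the clause headed by 'alleged'; c-commands the reflexive but lies outside its binding domain — cannot bind it (Principle A).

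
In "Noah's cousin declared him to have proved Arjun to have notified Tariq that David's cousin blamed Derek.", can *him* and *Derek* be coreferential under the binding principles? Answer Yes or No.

*Derek* is an R-expression; Principle C requires it to be free (not bound by any c-commanding expression).
— him: subject of the clause headed by 'proved'; the pronoun c-commands the R-expression — coreference blocked (Principle C).

No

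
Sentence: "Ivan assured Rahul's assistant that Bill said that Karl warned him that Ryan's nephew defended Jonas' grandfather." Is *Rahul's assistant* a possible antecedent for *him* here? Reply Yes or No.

*him* is a pronoun; Principle B requires it to be free in its binding domain — the clause headed by 'warned'.
— Rahul's assistant: object of the matrix clause; c-commands the pronoun but lies outside its binding domain — allowed.

Yes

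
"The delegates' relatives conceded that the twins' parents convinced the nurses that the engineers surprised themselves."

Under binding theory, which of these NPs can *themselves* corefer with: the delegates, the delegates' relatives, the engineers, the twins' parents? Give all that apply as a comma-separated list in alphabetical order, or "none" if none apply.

*themselves* is a reflexive; Principle A requires it to be bound within its binding domain — the clause headed by 'surprised'.
— the delegates: possessor inside the subject DP of the matrix clause; does not c-command the reflexive — cannot bind it (Principle A).
— the delegates' relatives: subject of the matrix clause; c-commands the reflexive but lies outside its binding domain — cannot bind it (Principle A).
— the engineers: subject of the clause headed by 'surprised'; c-commands the reflexive within its binding domain — allowed (Principle A).
— the twins' parents: subject of the clause headed by 'convinced'; c-commands the reflexive but lies outside its binding domain — cannot bind it (Principle A).

the engineers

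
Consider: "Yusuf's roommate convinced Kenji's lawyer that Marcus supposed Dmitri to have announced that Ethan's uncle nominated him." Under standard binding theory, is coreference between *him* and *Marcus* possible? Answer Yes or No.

*Marcus* is an R-expression; Principle C requires it to be free (not bound by any c-commanding expression).
— him: object of the clause headed by 'nominated'; the pronoun does not c-command the R-expression — coreference allowed.

Yes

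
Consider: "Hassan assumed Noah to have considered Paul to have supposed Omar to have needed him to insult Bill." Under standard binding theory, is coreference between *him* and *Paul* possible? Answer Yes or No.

Yes

*Paul* is an R-expression; Principle C requires it to be free (not bound by any c-commanding expression).
— him: subject of the clause headed by 'insult'; the pronoun does not c-command the R-expression — coreference allowed.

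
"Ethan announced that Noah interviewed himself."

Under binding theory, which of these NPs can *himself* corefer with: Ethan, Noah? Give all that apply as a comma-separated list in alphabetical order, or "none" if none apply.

*himself* is a reflexive; Principle A requires it to be bound within its binding domain — the clause headed by 'interviewed'.
— Ethan: subject of the matrix clause; c-commands the reflexive but lies outside its binding domain — cannot bind it (Principle A).
— Noah: subject of the clause headed by 'interviewed'; c-commands the reflexive within its binding domain — allowed (Principle A).

Noah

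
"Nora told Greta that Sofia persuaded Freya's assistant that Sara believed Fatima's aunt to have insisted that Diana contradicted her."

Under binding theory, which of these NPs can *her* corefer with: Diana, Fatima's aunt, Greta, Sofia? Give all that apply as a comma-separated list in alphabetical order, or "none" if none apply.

Fatima's aunt, Greta, Sofia

*her* is a pronoun; Principle B requires it to be free in its binding domain — the clause headed by 'contradicted'.
— Diana: subject of the clause headed by 'contradicted'; c-commands the pronoun within its binding domain — blocked (Principle B).
— Fatima's aunt: subject of the clause headed by 'insisted'; c-commands the pronoun but lies outside its binding domain — allowed.
— Greta: object of the matrix clause; c-commands the pronoun but lies outside its binding domain — allowed.
— Sofia: subject of the clause headed by 'persuaded'; c-commands the pronoun but lies outside its binding domain — allowed.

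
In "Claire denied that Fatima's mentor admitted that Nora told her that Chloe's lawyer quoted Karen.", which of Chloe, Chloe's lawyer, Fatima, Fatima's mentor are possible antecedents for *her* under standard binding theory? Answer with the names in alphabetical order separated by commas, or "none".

Fatima, Fatima's mentor

*her* is a pronoun; Principle B requires it to be free in its binding domain — the clause headed by 'told'.
— Chloe: possessor inside the subject DP of the clause headed by 'quoted'; is c-commanded by the pronoun; coreference would bind this R-expression — blocked (Principle C).
— Chloe's lawyer: subject of the clause headed by 'quoted'; is c-commanded by the pronoun; coreference would bind this R-expression — blocked (Principle C).
— Fatima: possessor inside the subject DP of the clause headed by 'admitted'; does not c-command the pronoun — Principle B does not apply; allowed.
— Fatima's mentor: subject of the clause headed by 'admitted'; c-commands the pronoun but lies outside its binding domain — allowed.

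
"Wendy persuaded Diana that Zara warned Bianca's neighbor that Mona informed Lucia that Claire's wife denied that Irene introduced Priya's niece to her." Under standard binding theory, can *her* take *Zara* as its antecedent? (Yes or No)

*her* is a pronoun; Principle B requires it to be free in its binding domain — the clause headed by 'introduced'.
— Zara: subject of the clause headed by 'warned'; c-commands the pronoun but lies outside its binding domain — allowed.

Yes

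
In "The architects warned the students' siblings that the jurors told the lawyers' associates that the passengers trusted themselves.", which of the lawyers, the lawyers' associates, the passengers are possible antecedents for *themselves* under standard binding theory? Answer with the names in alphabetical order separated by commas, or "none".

*themselves* is a reflexive; Principle A requires it to be bound within its binding domain — the clause headed by 'trusted'.
— the lawyers: possessor inside the object DP of the clause headed by 'told'; does not c-command the reflexive — cannot bind it (Principle A).
— the lawyers' associates: object of the clause headed by 'told'; c-commands the reflexive but lies outside its binding domain — cannot bind it (Principle A).
— the passengers: subject of the clause headed by 'trusted'; c-commands the reflexive within its binding domain — allowed (Principle A).

the passengers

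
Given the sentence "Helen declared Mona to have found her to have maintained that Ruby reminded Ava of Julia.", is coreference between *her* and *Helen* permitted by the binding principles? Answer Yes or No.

*her* is a pronoun; Principle B requires it to be free in its binding domain — the clause headed by 'found'.
— Helen: subject of the matrix clause; c-commands the pronoun but lies outside its binding domain — allowed.

Yes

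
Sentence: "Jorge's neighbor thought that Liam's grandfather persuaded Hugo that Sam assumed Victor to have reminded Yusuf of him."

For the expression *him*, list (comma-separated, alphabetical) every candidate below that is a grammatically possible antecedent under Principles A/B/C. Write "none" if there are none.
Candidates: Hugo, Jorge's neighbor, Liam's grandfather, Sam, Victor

Hugo, Jorge's neighbor, Liam's grandfather, Sam

*him* is a pronoun; Principle B requires it to be free in its binding domain — the clause headed by 'reminded'.
— Hugo: object of the clause headed by 'persuaded'; c-commands the pronoun but lies outside its binding domain — allowed.
— Jorge's neighbor: subject of the matrix clause; c-commands the pronoun but lies outside its binding domain — allowed.
— Liam's grandfather: subject of the clause headed by 'persuaded'; c-commands the pronoun but lies outside its binding domain — allowed.
— Sam: subject of the clause headed by 'assumed'; c-commands the pronoun but lies outside its binding domain — allowed.
— Victor: subject of the clause headed by 'reminded'; c-commands the pronoun within its binding domain — blocked (Principle B).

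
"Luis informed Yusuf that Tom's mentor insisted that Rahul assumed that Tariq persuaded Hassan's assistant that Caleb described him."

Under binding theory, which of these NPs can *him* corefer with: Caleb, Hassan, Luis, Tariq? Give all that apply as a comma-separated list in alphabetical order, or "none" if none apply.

*him* is a pronoun; Principle B requires it to be free in its binding domain — the clause headed by 'described'.
— Caleb: subject of the clause headed by 'described'; c-commands the pronoun within its binding domain — blocked (Principle B).
— Hassan: possessor inside the object DP of the clause headed by 'persuaded'; does not c-command the pronoun — Principle B does not apply; allowed.
— Luis: subject of the matrix clause; c-commands the pronoun but lies outside its binding domain — allowed.
— Tariq: subject of the clause headed by 'persuaded'; c-commands the pronoun but lies outside its binding domain — allowed.

Hassan, Luis, Tariq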